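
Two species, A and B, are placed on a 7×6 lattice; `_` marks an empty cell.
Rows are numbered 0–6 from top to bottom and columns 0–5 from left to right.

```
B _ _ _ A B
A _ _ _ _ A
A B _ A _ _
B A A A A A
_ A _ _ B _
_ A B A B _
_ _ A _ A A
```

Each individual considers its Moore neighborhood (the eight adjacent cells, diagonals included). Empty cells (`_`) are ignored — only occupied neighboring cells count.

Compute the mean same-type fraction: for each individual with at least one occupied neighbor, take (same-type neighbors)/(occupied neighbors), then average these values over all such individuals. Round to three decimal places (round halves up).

0.462

Row 0: (0,0)B 0/1 · (0,4)A 1/2 · (0,5)B 0/2
Row 1: (1,0)A 1/3 · (1,5)A 1/2
Row 2: (2,0)A 2/4 · (2,1)B 1/5 · (2,3)A 3/3
Row 3: (3,0)B 1/4 · (3,1)A 3/5 · (3,2)A 4/5 · (3,3)A 3/4 · (3,4)A 3/4 · (3,5)A 1/2
Row 4: (4,1)A 3/5 · (4,4)B 1/5
Row 5: (5,1)A 2/3 · (5,2)B 0/4 · (5,3)A 2/5 · (5,4)B 1/4
Row 6: (6,2)A 2/3 · (6,4)A 2/3 · (6,5)A 1/2
Sum over 23 individuals: 0/1 + 1/2 + 0/2 + 1/3 + 1/2 + 2/4 + 1/5 + 3/3 + 1/4 + 3/5 + 4/5 + 3/4 + 3/4 + 1/2 + 3/5 + 1/5 + 2/3 + 0/4 + 2/5 + 1/4 + 2/3 + 2/3 + 1/2 = 319/30; mean = 319/30 ÷ 23 = 319/690 = 0.462318… → 0.462.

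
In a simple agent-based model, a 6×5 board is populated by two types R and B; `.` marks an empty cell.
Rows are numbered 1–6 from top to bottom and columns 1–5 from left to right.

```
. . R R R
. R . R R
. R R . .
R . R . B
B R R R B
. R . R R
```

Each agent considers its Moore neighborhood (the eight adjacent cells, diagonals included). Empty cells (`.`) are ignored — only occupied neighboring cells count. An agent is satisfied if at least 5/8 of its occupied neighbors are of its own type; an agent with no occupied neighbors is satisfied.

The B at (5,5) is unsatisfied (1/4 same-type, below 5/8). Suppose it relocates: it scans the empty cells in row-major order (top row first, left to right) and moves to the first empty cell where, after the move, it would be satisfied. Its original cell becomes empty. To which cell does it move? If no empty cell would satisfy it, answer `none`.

none

Vacating (5,5). Empty cells in order:
  (1,1): 0/1 same-type → still unsatisfied.
  (1,2): 0/2 same-type → still unsatisfied.
  (2,1): 0/2 same-type → still unsatisfied.
  (2,3): 0/6 same-type → still unsatisfied.
  (3,1): 0/3 same-type → still unsatisfied.
  (3,4): 1/5 same-type → still unsatisfied.
  (3,5): 1/3 same-type → still unsatisfied.
  (4,2): 1/7 same-type → still unsatisfied.
  (4,4): 1/5 same-type → still unsatisfied.
  (6,1): 1/3 same-type → still unsatisfied.
  (6,3): 0/5 same-type → still unsatisfied.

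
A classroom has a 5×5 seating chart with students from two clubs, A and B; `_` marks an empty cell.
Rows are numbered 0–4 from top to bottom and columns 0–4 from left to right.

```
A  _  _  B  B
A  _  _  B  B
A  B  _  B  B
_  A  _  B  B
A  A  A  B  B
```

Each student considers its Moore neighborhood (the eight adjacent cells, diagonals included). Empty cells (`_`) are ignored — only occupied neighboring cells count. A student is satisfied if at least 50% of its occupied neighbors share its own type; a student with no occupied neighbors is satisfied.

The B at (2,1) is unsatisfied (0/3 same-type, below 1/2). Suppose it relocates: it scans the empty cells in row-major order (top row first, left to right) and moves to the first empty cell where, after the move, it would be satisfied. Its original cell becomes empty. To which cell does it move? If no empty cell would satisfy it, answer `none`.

Vacating (2,1). Empty cells in order:
  (0,1): 0/2 same-type → still unsatisfied.
  (0,2): 2/2 same-type → satisfied — stop here.

(0,2)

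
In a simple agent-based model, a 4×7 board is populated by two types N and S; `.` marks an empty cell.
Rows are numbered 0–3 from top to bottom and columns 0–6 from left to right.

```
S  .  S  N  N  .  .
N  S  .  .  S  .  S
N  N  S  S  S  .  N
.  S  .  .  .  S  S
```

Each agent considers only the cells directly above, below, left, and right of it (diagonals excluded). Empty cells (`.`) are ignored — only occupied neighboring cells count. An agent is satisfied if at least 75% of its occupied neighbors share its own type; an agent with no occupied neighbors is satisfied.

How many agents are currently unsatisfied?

(0,0)S 0/1 ✗
(0,2)S 0/1 ✗
(0,3)N 1/2 ✗
(0,4)N 1/2 ✗
(1,0)N 1/3 ✗
(1,1)S 0/2 ✗
(1,4)S 1/2 ✗
(1,6)S 0/1 ✗
(2,0)N 2/2 ✓
(2,1)N 1/4 ✗
(2,2)S 1/2 ✗
(2,3)S 2/2 ✓
(2,4)S 2/2 ✓
(2,6)N 0/2 ✗
(3,1)S 0/1 ✗
(3,5)S 1/1 ✓
(3,6)S 1/2 ✗
Unsatisfied: (0,0), (0,2), (0,3), (0,4), (1,0), (1,1), (1,4), (1,6), (2,1), (2,2), (2,6), (3,1), (3,6) — 13 in total.

13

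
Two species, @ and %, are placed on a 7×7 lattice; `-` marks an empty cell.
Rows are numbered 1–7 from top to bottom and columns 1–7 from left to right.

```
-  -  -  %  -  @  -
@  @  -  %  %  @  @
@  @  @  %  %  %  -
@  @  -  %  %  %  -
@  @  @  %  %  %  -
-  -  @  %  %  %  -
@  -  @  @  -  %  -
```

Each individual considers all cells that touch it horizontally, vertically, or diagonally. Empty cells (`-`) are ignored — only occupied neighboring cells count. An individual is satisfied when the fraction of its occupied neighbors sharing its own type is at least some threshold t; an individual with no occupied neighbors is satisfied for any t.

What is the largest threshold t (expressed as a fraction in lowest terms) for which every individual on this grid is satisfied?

2/5

Row 1: (1,4)% 2/2 · (1,6)@ 2/3
Row 2: (2,1)@ 3/3 · (2,2)@ 4/4 · (2,4)% 4/5 · (2,5)% 5/7 · (2,6)@ 2/5 · (2,7)@ 2/3
Row 3: (3,1)@ 5/5 · (3,2)@ 6/6 · (3,3)@ 3/6 · (3,4)% 5/6 · (3,5)% 7/8 · (3,6)% 4/6
Row 4: (4,1)@ 5/5 · (4,2)@ 7/7 · (4,4)% 5/7 · (4,5)% 8/8 · (4,6)% 5/5
Row 5: (5,1)@ 3/3 · (5,2)@ 5/5 · (5,3)@ 3/6 · (5,4)% 5/7 · (5,5)% 8/8 · (5,6)% 5/5
Row 6: (6,3)@ 4/6 · (6,4)% 3/7 · (6,5)% 6/7 · (6,6)% 4/4
Row 7: (7,1)@ — no occupied neighbors · (7,3)@ 2/3 · (7,4)@ 2/4 · (7,6)% 2/2
The smallest same-type fraction is 2/5 at (2,6), which reduces to 2/5. Any threshold above that leaves this individual unsatisfied.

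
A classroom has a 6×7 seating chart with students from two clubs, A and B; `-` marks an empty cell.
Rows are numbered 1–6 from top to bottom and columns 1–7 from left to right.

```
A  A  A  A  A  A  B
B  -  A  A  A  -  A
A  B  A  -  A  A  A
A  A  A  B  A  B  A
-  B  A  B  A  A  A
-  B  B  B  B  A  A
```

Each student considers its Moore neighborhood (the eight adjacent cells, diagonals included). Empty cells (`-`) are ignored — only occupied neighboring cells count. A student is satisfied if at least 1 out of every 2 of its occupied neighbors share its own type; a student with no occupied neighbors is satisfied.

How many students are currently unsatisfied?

10

Row 1: (1,1)A 1/2 ok · (1,2)A 3/4 ok · (1,3)A 4/4 ok · (1,4)A 5/5 ok · (1,5)A 4/4 ok · (1,6)A 3/4 ok · (1,7)B 0/2 unhappy
Row 2: (2,1)B 1/4 unhappy · (2,3)A 5/6 ok · (2,4)A 7/7 ok · (2,5)A 6/6 ok · (2,7)A 3/4 ok
Row 3: (3,1)A 2/4 ok · (3,2)B 1/7 unhappy · (3,3)A 4/6 ok · (3,5)A 4/6 ok · (3,6)A 6/7 ok · (3,7)A 3/4 ok
Row 4: (4,1)A 2/4 ok · (4,2)A 5/7 ok · (4,3)A 3/7 unhappy · (4,4)B 1/7 unhappy · (4,5)A 4/7 ok · (4,6)B 0/8 unhappy · (4,7)A 4/5 ok
Row 5: (5,2)B 2/6 unhappy · (5,3)A 2/8 unhappy · (5,4)B 4/8 ok · (5,5)A 3/8 unhappy · (5,6)A 6/8 ok · (5,7)A 4/5 ok
Row 6: (6,2)B 2/3 ok · (6,3)B 4/5 ok · (6,4)B 3/5 ok · (6,5)B 2/5 unhappy · (6,6)A 4/5 ok · (6,7)A 3/3 ok
Unsatisfied: (1,7), (2,1), (3,2), (4,3), (4,4), (4,6), (5,2), (5,3), (5,5), (6,5) — 10 in total.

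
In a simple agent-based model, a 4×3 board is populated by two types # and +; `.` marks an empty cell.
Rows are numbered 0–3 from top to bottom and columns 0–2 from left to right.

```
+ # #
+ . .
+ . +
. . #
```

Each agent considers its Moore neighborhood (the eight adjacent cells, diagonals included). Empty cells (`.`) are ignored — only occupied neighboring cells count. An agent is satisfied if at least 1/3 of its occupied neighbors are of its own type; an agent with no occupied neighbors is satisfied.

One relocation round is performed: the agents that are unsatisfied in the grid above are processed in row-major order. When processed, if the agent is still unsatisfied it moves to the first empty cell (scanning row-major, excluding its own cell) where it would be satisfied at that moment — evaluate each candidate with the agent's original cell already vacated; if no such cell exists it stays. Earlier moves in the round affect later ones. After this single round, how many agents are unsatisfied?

1

Initially unsatisfied (in order): (2,2), (3,2).
  (2,2) → (1,1).
  (3,2): now satisfied by earlier moves; stays.
Resulting grid:
+ # #
+ + .
+ . .
. . #
Unsatisfied now: (0,1).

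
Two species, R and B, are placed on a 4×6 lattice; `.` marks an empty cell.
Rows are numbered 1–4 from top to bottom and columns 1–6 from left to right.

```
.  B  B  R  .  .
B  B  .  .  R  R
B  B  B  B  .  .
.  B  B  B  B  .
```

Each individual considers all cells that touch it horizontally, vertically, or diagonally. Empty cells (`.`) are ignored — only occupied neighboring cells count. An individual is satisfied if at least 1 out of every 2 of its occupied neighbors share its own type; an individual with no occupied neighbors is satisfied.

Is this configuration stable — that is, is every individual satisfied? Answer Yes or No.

(1,2)B 3/3 satisfied
(1,3)B 2/3 satisfied
(1,4)R 1/2 satisfied
(2,1)B 4/4 satisfied
(2,2)B 6/6 satisfied
(2,5)R 2/3 satisfied
(2,6)R 1/1 satisfied
(3,1)B 4/4 satisfied
(3,2)B 6/6 satisfied
(3,3)B 6/6 satisfied
(3,4)B 4/5 satisfied
(4,2)B 4/4 satisfied
(4,3)B 5/5 satisfied
(4,4)B 4/4 satisfied
(4,5)B 2/2 satisfied
All meet the threshold, so the configuration is stable.

Yes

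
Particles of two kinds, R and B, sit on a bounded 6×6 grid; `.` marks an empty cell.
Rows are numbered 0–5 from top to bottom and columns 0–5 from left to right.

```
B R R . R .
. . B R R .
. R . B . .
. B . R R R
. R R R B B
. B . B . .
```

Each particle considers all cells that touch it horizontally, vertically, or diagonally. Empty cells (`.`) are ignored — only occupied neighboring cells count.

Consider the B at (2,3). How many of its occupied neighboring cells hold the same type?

1

Occupied neighbors of (2,3): (1,2)=B, (1,3)=R, (1,4)=R, (3,3)=R, (3,4)=R.
Same type (B): 1 of 5.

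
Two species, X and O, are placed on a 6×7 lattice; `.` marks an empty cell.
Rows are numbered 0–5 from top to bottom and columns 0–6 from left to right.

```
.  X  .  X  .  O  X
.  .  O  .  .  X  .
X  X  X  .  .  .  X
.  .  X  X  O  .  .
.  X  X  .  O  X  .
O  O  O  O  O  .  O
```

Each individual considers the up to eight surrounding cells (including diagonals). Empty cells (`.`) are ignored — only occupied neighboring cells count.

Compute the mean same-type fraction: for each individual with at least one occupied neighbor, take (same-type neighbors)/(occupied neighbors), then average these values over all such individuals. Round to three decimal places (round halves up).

(0,1)X 0/1
(0,3)X 0/1
(0,5)O 0/2
(0,6)X 1/2
(1,2)O 0/4
(1,5)X 2/3
(2,0)X 1/1
(2,1)X 3/4
(2,2)X 3/4
(2,6)X 1/1
(3,2)X 5/5
(3,3)X 3/5
(3,4)O 1/3
(4,1)X 2/5
(4,2)X 3/6
(4,4)O 3/5
(4,5)X 0/4
(5,0)O 1/2
(5,1)O 2/4
(5,2)O 2/4
(5,3)O 3/4
(5,4)O 2/3
(5,6)O 0/1
Sum over 23 individuals: 0/1 + 0/1 + 0/2 + 1/2 + 0/4 + 2/3 + 1/1 + 3/4 + 3/4 + 1/1 + 5/5 + 3/5 + 1/3 + 2/5 + 3/6 + 3/5 + 0/4 + 1/2 + 2/4 + 2/4 + 3/4 + 2/3 + 0/1 = 661/60; mean = 661/60 ÷ 23 = 661/1380 = 0.478985… → 0.479.

0.479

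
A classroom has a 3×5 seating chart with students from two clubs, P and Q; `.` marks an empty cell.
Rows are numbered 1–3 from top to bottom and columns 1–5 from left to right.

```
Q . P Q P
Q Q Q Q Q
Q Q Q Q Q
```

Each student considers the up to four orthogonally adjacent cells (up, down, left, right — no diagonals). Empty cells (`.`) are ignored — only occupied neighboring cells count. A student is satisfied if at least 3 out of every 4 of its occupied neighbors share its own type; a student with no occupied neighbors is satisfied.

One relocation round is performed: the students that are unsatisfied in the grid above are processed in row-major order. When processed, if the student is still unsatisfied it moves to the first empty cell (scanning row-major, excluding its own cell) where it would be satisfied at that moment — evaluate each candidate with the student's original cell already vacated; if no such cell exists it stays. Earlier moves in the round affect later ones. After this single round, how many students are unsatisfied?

Initially unsatisfied (in order): (1,3), (1,4), (1,5), (2,5).
  (1,3): no empty cell satisfies it; stays.
  (1,4): no empty cell satisfies it; stays.
  (1,5): no empty cell satisfies it; stays.
  (2,5): no empty cell satisfies it; stays.
Resulting grid:
Q . P Q P
Q Q Q Q Q
Q Q Q Q Q
Unsatisfied now: (1,3), (1,4), (1,5), (2,5).

4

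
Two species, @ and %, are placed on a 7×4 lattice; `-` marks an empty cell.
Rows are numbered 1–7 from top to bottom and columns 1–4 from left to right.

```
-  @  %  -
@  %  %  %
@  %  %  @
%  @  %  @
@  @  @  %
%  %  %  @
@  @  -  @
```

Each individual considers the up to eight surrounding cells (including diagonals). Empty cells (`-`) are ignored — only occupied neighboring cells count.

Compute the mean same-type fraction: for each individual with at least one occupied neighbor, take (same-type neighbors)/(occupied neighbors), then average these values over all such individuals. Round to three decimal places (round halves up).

(1,2)@ 1/4
(1,3)% 3/4
(2,1)@ 2/4
(2,2)% 4/7
(2,3)% 5/7
(2,4)% 3/4
(3,1)@ 2/5
(3,2)% 5/8
(3,3)% 5/8
(3,4)@ 1/5
(4,1)% 1/5
(4,2)@ 4/8
(4,3)% 3/8
(4,4)@ 2/5
(5,1)@ 2/5
(5,2)@ 3/8
(5,3)@ 4/8
(5,4)% 2/5
(6,1)% 1/5
(6,2)% 2/7
(6,3)% 2/7
(6,4)@ 2/4
(7,1)@ 1/3
(7,2)@ 1/4
(7,4)@ 1/2
Sum over 25 individuals: 1/4 + 3/4 + 2/4 + 4/7 + 5/7 + 3/4 + 2/5 + 5/8 + 5/8 + 1/5 + 1/5 + 4/8 + 3/8 + 2/5 + 2/5 + 3/8 + 4/8 + 2/5 + 1/5 + 2/7 + 2/7 + 2/4 + 1/3 + 1/4 + 1/2 = 2287/210; mean = 2287/210 ÷ 25 = 2287/5250 = 0.435619… → 0.436.

0.436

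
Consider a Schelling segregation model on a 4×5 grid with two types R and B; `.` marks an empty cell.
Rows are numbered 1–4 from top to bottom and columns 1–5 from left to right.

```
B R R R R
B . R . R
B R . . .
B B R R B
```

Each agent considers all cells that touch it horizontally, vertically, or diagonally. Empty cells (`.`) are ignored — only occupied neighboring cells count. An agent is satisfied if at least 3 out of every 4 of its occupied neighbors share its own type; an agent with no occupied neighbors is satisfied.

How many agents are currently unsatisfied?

9

Row 1: (1,1)B 1/2 not · (1,2)R 2/4 not · (1,3)R 3/3 satisfied · (1,4)R 4/4 satisfied · (1,5)R 2/2 satisfied
Row 2: (2,1)B 2/4 not · (2,3)R 4/4 satisfied · (2,5)R 2/2 satisfied
Row 3: (3,1)B 3/4 satisfied · (3,2)R 2/6 not
Row 4: (4,1)B 2/3 not · (4,2)B 2/4 not · (4,3)R 2/3 not · (4,4)R 1/2 not · (4,5)B 0/1 not
Unsatisfied: (1,1), (1,2), (2,1), (3,2), (4,1), (4,2), (4,3), (4,4), (4,5) — 9 in total.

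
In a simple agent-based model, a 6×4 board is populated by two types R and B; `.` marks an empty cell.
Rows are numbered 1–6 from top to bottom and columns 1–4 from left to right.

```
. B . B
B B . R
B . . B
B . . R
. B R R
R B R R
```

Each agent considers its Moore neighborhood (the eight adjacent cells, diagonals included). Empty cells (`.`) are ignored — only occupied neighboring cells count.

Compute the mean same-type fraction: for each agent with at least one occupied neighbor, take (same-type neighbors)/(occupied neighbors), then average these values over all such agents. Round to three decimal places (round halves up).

(1,2)B 2/2
(1,4)B 0/1
(2,1)B 3/3
(2,2)B 3/3
(2,4)R 0/2
(3,1)B 3/3
(3,4)B 0/2
(4,1)B 2/2
(4,4)R 2/3
(5,2)B 2/5
(5,3)R 4/6
(5,4)R 4/4
(6,1)R 0/2
(6,2)B 1/4
(6,3)R 3/5
(6,4)R 3/3
Sum over 16 agents: 2/2 + 0/1 + 3/3 + 3/3 + 0/2 + 3/3 + 0/2 + 2/2 + 2/3 + 2/5 + 4/6 + 4/4 + 0/2 + 1/4 + 3/5 + 3/3 = 115/12; mean = 115/12 ÷ 16 = 115/192 = 0.598958… → 0.599.

0.599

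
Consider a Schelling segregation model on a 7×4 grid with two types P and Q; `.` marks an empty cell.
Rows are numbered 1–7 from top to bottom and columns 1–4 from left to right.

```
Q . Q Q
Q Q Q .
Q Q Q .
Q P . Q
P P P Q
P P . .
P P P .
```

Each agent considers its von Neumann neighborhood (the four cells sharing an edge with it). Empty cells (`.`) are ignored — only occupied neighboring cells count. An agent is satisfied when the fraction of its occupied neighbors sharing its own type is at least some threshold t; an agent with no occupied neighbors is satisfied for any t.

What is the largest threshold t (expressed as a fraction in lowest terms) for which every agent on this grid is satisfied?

1/3

Row 1: (1,1)Q 1/1 · (1,3)Q 2/2 · (1,4)Q 1/1
Row 2: (2,1)Q 3/3 · (2,2)Q 3/3 · (2,3)Q 3/3
Row 3: (3,1)Q 3/3 · (3,2)Q 3/4 · (3,3)Q 2/2
Row 4: (4,1)Q 1/3 · (4,2)P 1/3 · (4,4)Q 1/1
Row 5: (5,1)P 2/3 · (5,2)P 4/4 · (5,3)P 1/2 · (5,4)Q 1/2
Row 6: (6,1)P 3/3 · (6,2)P 3/3
Row 7: (7,1)P 2/2 · (7,2)P 3/3 · (7,3)P 1/1
The smallest same-type fraction is 1/3 at (4,1), which reduces to 1/3. Any threshold above that leaves this agent unsatisfied.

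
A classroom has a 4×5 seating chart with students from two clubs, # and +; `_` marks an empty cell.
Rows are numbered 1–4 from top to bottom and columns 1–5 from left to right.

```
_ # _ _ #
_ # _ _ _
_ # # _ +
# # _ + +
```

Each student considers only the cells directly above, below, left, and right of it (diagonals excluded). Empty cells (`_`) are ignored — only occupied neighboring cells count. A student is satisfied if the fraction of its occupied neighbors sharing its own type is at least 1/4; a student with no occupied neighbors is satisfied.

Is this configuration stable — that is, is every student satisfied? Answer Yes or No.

Row 1: (1,2)# 1/1 ok · (1,5)# 0/0 ok
Row 2: (2,2)# 2/2 ok
Row 3: (3,2)# 3/3 ok · (3,3)# 1/1 ok · (3,5)+ 1/1 ok
Row 4: (4,1)# 1/1 ok · (4,2)# 2/2 ok · (4,4)+ 1/1 ok · (4,5)+ 2/2 ok
All meet the threshold, so the configuration is stable.

Yes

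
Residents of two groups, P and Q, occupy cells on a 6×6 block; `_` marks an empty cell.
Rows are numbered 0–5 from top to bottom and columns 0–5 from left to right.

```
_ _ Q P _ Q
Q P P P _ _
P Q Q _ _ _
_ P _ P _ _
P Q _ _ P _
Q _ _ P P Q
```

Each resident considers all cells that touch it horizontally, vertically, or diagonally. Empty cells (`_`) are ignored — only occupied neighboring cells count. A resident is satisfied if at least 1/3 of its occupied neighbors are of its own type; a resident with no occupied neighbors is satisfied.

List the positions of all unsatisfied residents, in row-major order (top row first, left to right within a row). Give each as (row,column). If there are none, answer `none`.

(0,2)Q 0/4 unhappy
(0,3)P 2/3 ok
(0,5)Q 0/0 ok
(1,0)Q 1/3 ok
(1,1)P 2/6 ok
(1,2)P 3/6 ok
(1,3)P 2/4 ok
(2,0)P 2/4 ok
(2,1)Q 2/6 ok
(2,2)Q 1/6 unhappy
(3,1)P 2/5 ok
(3,3)P 1/2 ok
(4,0)P 1/3 ok
(4,1)Q 1/3 ok
(4,4)P 3/4 ok
(5,0)Q 1/2 ok
(5,3)P 2/2 ok
(5,4)P 2/3 ok
(5,5)Q 0/2 unhappy

(0,2), (2,2), (5,5)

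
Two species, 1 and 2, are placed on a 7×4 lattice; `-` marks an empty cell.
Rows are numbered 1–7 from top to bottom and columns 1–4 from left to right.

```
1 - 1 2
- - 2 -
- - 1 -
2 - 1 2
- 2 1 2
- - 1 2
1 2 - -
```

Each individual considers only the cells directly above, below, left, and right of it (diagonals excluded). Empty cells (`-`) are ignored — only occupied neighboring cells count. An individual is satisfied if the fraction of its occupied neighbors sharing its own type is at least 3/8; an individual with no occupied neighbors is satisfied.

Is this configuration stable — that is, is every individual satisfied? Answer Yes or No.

No

(1,1)1 0/0 ✓
(1,3)1 0/2 ✗
(1,4)2 0/1 ✗
(2,3)2 0/2 ✗
(3,3)1 1/2 ✓
(4,1)2 0/0 ✓
(4,3)1 2/3 ✓
(4,4)2 1/2 ✓
(5,2)2 0/1 ✗
(5,3)1 2/4 ✓
(5,4)2 2/3 ✓
(6,3)1 1/2 ✓
(6,4)2 1/2 ✓
(7,1)1 0/1 ✗
(7,2)2 0/1 ✗
For instance (1,3) has only 0/2 same-type neighbors, below 3/8.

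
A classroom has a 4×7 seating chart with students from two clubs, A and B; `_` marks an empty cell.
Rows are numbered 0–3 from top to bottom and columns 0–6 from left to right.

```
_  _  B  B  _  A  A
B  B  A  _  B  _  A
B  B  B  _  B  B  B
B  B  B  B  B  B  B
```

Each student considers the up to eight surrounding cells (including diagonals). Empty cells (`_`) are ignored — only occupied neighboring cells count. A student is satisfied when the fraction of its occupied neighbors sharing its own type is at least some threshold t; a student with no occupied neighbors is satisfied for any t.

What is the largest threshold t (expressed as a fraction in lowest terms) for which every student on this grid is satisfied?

0/1

(0,2)B 2/3
(0,3)B 2/3
(0,5)A 2/3
(0,6)A 2/2
(1,0)B 3/3
(1,1)B 5/6
(1,2)A 0/5
(1,4)B 3/4
(1,6)A 2/4
(2,0)B 5/5
(2,1)B 7/8
(2,2)B 5/6
(2,4)B 5/5
(2,5)B 6/7
(2,6)B 3/4
(3,0)B 3/3
(3,1)B 5/5
(3,2)B 4/4
(3,3)B 4/4
(3,4)B 4/4
(3,5)B 5/5
(3,6)B 3/3
The smallest same-type fraction is 0/5 at (1,2), which reduces to 0/1. Any threshold above that leaves this student unsatisfied.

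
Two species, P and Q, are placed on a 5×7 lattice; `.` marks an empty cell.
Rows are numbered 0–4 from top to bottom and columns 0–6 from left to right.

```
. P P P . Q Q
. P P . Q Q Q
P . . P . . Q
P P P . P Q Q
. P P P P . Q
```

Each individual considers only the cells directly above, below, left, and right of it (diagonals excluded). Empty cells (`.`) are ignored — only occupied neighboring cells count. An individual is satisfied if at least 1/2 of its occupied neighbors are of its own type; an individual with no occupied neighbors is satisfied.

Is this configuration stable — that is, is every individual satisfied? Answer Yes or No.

Yes

Row 0: (0,1)P 2/2 ok · (0,2)P 3/3 ok · (0,3)P 1/1 ok · (0,5)Q 2/2 ok · (0,6)Q 2/2 ok
Row 1: (1,1)P 2/2 ok · (1,2)P 2/2 ok · (1,4)Q 1/1 ok · (1,5)Q 3/3 ok · (1,6)Q 3/3 ok
Row 2: (2,0)P 1/1 ok · (2,3)P 0/0 ok · (2,6)Q 2/2 ok
Row 3: (3,0)P 2/2 ok · (3,1)P 3/3 ok · (3,2)P 2/2 ok · (3,4)P 1/2 ok · (3,5)Q 1/2 ok · (3,6)Q 3/3 ok
Row 4: (4,1)P 2/2 ok · (4,2)P 3/3 ok · (4,3)P 2/2 ok · (4,4)P 2/2 ok · (4,6)Q 1/1 ok
All meet the threshold, so the configuration is stable.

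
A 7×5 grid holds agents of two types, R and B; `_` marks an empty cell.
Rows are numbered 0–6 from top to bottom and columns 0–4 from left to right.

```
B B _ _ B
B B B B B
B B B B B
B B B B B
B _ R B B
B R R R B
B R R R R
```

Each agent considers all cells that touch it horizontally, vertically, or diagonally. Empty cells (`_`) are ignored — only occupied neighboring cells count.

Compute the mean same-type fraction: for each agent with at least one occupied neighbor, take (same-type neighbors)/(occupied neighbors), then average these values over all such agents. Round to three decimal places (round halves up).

0.830

(0,0)B 3/3
(0,1)B 4/4
(0,4)B 2/2
(1,0)B 5/5
(1,1)B 7/7
(1,2)B 6/6
(1,3)B 6/6
(1,4)B 4/4
(2,0)B 5/5
(2,1)B 8/8
(2,2)B 8/8
(2,3)B 8/8
(2,4)B 5/5
(3,0)B 4/4
(3,1)B 6/7
(3,2)B 6/7
(3,3)B 7/8
(3,4)B 5/5
(4,0)B 3/4
(4,2)R 3/7
(4,3)B 5/8
(4,4)B 4/5
(5,0)B 2/4
(5,1)R 4/7
(5,2)R 6/7
(5,3)R 5/8
(5,4)B 2/5
(6,0)B 1/3
(6,1)R 3/5
(6,2)R 5/5
(6,3)R 4/5
(6,4)R 2/3
Sum over 32 agents: 3/3 + 4/4 + 2/2 + 5/5 + 7/7 + 6/6 + 6/6 + 4/4 + 5/5 + 8/8 + 8/8 + 8/8 + 5/5 + 4/4 + 6/7 + 6/7 + 7/8 + 5/5 + 3/4 + 3/7 + 5/8 + 4/5 + 2/4 + 4/7 + 6/7 + 5/8 + 2/5 + 1/3 + 3/5 + 5/5 + 4/5 + 2/3 = 7433/280; mean = 7433/280 ÷ 32 = 7433/8960 = 0.829575… → 0.830.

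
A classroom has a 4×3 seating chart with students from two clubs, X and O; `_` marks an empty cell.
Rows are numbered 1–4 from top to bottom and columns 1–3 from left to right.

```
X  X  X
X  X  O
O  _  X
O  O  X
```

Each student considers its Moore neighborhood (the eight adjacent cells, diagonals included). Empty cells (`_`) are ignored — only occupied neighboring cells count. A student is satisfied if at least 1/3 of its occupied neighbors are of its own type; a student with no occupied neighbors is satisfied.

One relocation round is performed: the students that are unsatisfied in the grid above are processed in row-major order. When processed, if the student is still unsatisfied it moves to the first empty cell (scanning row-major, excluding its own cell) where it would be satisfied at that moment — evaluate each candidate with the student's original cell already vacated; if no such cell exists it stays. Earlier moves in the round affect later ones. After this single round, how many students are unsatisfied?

Initially unsatisfied (in order): (2,3).
  (2,3) → (3,2).
Resulting grid:
X X X
X X _
O O X
O O X
All satisfied now.

0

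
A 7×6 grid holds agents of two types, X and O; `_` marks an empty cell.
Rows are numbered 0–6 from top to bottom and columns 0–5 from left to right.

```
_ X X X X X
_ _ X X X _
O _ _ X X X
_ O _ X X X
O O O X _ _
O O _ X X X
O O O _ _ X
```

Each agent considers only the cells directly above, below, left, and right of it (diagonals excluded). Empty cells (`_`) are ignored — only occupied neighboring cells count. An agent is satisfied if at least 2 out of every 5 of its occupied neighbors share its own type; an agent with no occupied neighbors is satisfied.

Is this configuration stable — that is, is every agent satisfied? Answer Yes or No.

(0,1)X 1/1 ok
(0,2)X 3/3 ok
(0,3)X 3/3 ok
(0,4)X 3/3 ok
(0,5)X 1/1 ok
(1,2)X 2/2 ok
(1,3)X 4/4 ok
(1,4)X 3/3 ok
(2,0)O 0/0 ok
(2,3)X 3/3 ok
(2,4)X 4/4 ok
(2,5)X 2/2 ok
(3,1)O 1/1 ok
(3,3)X 3/3 ok
(3,4)X 3/3 ok
(3,5)X 2/2 ok
(4,0)O 2/2 ok
(4,1)O 4/4 ok
(4,2)O 1/2 ok
(4,3)X 2/3 ok
(5,0)O 3/3 ok
(5,1)O 3/3 ok
(5,3)X 2/2 ok
(5,4)X 2/2 ok
(5,5)X 2/2 ok
(6,0)O 2/2 ok
(6,1)O 3/3 ok
(6,2)O 1/1 ok
(6,5)X 1/1 ok
All meet the threshold, so the configuration is stable.

Yes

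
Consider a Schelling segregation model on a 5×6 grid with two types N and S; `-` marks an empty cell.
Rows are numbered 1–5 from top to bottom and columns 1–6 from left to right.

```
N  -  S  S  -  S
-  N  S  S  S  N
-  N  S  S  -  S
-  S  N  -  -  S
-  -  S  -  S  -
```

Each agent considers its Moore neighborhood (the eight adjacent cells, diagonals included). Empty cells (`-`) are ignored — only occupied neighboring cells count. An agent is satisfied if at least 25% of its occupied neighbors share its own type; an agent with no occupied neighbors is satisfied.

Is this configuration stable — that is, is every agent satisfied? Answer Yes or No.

No

(1,1)N 1/1 satisfied
(1,3)S 3/4 satisfied
(1,4)S 4/4 satisfied
(1,6)S 1/2 satisfied
(2,2)N 2/5 satisfied
(2,3)S 5/7 satisfied
(2,4)S 6/6 satisfied
(2,5)S 5/6 satisfied
(2,6)N 0/3 not
(3,2)N 2/5 satisfied
(3,3)S 4/7 satisfied
(3,4)S 4/5 satisfied
(3,6)S 2/3 satisfied
(4,2)S 2/4 satisfied
(4,3)N 1/5 not
(4,6)S 2/2 satisfied
(5,3)S 1/2 satisfied
(5,5)S 1/1 satisfied
For instance (2,6) has only 0/3 same-type neighbors, below 1/4.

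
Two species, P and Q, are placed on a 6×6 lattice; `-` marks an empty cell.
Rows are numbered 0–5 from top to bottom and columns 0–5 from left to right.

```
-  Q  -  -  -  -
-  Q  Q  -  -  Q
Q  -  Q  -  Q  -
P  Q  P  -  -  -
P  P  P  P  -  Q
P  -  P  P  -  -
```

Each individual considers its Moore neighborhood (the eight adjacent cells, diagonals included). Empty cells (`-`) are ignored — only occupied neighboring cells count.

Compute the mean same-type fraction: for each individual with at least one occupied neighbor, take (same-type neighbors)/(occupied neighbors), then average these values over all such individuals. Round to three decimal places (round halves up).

0.838

Row 0: (0,1)Q 2/2
Row 1: (1,1)Q 4/4 · (1,2)Q 3/3 · (1,5)Q 1/1
Row 2: (2,0)Q 2/3 · (2,2)Q 3/4 · (2,4)Q 1/1
Row 3: (3,0)P 2/4 · (3,1)Q 2/7 · (3,2)P 3/5
Row 4: (4,0)P 3/4 · (4,1)P 6/7 · (4,2)P 5/6 · (4,3)P 4/4 · (4,5)Q — no occupied neighbors
Row 5: (5,0)P 2/2 · (5,2)P 4/4 · (5,3)P 3/3
Sum over 17 individuals: 2/2 + 4/4 + 3/3 + 1/1 + 2/3 + 3/4 + 1/1 + 2/4 + 2/7 + 3/5 + 3/4 + 6/7 + 5/6 + 4/4 + 2/2 + 4/4 + 3/3 = 997/70; mean = 997/70 ÷ 17 = 997/1190 = 0.837815… → 0.838.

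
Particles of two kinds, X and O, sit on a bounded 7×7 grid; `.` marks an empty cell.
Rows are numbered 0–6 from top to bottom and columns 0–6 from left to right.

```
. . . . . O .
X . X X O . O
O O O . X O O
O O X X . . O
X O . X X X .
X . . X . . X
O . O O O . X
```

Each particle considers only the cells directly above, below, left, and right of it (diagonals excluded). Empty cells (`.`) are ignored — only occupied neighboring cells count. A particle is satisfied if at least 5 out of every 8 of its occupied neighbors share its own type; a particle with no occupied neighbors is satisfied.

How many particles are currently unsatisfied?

13

(0,5)O 0/0 ✓
(1,0)X 0/1 ✗
(1,2)X 1/2 ✗
(1,3)X 1/2 ✗
(1,4)O 0/2 ✗
(1,6)O 1/1 ✓
(2,0)O 2/3 ✓
(2,1)O 3/3 ✓
(2,2)O 1/3 ✗
(2,4)X 0/2 ✗
(2,5)O 1/2 ✗
(2,6)O 3/3 ✓
(3,0)O 2/3 ✓
(3,1)O 3/4 ✓
(3,2)X 1/3 ✗
(3,3)X 2/2 ✓
(3,6)O 1/1 ✓
(4,0)X 1/3 ✗
(4,1)O 1/2 ✗
(4,3)X 3/3 ✓
(4,4)X 2/2 ✓
(4,5)X 1/1 ✓
(5,0)X 1/2 ✗
(5,3)X 1/2 ✗
(5,6)X 1/1 ✓
(6,0)O 0/1 ✗
(6,2)O 1/1 ✓
(6,3)O 2/3 ✓
(6,4)O 1/1 ✓
(6,6)X 1/1 ✓
Unsatisfied: (1,0), (1,2), (1,3), (1,4), (2,2), (2,4), (2,5), (3,2), (4,0), (4,1), (5,0), (5,3), (6,0) — 13 in total.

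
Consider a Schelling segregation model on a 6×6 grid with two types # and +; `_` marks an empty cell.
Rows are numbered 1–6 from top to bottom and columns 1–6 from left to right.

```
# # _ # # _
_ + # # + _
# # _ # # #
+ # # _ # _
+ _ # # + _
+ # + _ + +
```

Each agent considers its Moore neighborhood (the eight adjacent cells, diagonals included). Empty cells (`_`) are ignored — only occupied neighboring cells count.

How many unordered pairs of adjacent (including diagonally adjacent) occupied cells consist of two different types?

Scan each occupied cell's neighbors to the right and below (and the two forward diagonals) so each pair is counted once.
From row 1: 4 unlike of 10 pairs (running 4/10).
From row 2: 7 unlike of 12 pairs (running 11/22).
From row 3: 2 unlike of 12 pairs (running 13/34).
From row 4: 3 unlike of 9 pairs (running 16/43).
From row 5: 5 unlike of 10 pairs (running 21/53).
From row 6: 2 unlike of 3 pairs (running 23/56).
Total adjacent occupied pairs: 56; unlike-type pairs: 23.

23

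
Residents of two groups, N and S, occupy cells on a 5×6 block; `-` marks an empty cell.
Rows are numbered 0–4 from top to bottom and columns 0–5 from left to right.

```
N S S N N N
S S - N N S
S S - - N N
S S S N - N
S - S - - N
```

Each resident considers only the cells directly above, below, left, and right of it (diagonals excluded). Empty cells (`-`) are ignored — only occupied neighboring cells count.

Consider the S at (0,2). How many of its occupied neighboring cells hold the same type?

Occupied neighbors of (0,2): (0,1)=S, (0,3)=N.
Same type (S): 1 of 2.

1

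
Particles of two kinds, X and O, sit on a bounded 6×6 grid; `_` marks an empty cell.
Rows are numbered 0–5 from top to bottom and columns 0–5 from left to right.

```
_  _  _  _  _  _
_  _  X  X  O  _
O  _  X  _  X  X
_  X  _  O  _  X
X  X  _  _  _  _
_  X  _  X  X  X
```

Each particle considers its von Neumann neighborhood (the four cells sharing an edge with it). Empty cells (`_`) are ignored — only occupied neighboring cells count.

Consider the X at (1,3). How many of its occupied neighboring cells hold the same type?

Occupied neighbors of (1,3): (1,2)=X, (1,4)=O.
Same type (X): 1 of 2.

1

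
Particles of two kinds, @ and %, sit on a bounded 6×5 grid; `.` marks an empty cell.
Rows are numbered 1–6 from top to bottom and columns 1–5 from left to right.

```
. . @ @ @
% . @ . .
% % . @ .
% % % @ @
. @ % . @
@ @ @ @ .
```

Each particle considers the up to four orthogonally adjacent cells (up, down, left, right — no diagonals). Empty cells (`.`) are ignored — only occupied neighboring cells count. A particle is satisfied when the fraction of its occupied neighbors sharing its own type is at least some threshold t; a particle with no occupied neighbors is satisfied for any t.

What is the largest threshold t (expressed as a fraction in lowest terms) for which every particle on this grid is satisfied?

1/3

(1,3)@ 2/2
(1,4)@ 2/2
(1,5)@ 1/1
(2,1)% 1/1
(2,3)@ 1/1
(3,1)% 3/3
(3,2)% 2/2
(3,4)@ 1/1
(4,1)% 2/2
(4,2)% 3/4
(4,3)% 2/3
(4,4)@ 2/3
(4,5)@ 2/2
(5,2)@ 1/3
(5,3)% 1/3
(5,5)@ 1/1
(6,1)@ 1/1
(6,2)@ 3/3
(6,3)@ 2/3
(6,4)@ 1/1
The smallest same-type fraction is 1/3 at (5,2), which reduces to 1/3. Any threshold above that leaves this particle unsatisfied.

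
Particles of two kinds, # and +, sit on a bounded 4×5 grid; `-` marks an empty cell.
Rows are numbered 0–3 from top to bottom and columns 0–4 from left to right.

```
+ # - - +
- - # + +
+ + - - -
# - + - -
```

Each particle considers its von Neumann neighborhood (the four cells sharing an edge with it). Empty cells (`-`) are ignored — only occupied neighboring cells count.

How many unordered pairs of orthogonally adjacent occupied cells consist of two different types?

Scan each occupied cell's neighbors to the right and below so each pair is counted once.
Row 0: +(0,0)–#(0,1)≠ +(0,4)–+(1,4)=  → 1/2 unlike.
Row 1: #(1,2)–+(1,3)≠ +(1,3)–+(1,4)=  → 1/2 unlike.
Row 2: +(2,0)–+(2,1)= +(2,0)–#(3,0)≠  → 1/2 unlike.
Total adjacent occupied pairs: 6; unlike-type pairs: 3.

3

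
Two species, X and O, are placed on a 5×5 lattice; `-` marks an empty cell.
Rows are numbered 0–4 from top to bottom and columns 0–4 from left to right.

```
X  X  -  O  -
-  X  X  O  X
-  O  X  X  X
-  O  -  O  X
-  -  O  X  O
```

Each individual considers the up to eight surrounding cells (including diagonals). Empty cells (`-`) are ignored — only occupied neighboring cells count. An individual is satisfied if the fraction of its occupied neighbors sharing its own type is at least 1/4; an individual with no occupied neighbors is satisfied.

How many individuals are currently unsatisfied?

1

Row 0: (0,0)X 2/2 ok · (0,1)X 3/3 ok · (0,3)O 1/3 ok
Row 1: (1,1)X 4/5 ok · (1,2)X 4/7 ok · (1,3)O 1/6 unhappy · (1,4)X 2/4 ok
Row 2: (2,1)O 1/4 ok · (2,2)X 3/7 ok · (2,3)X 5/7 ok · (2,4)X 3/5 ok
Row 3: (3,1)O 2/3 ok · (3,3)O 2/7 ok · (3,4)X 3/5 ok
Row 4: (4,2)O 2/3 ok · (4,3)X 1/4 ok · (4,4)O 1/3 ok
Unsatisfied: (1,3) — 1 in total.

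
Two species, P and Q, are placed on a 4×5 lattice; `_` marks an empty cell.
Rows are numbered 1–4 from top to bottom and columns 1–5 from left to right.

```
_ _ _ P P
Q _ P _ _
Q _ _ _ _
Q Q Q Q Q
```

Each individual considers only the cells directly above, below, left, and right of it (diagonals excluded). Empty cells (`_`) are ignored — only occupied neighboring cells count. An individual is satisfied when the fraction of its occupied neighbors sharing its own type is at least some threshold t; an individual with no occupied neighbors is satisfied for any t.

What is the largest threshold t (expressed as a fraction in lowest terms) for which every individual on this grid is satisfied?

Row 1: (1,4)P 1/1 · (1,5)P 1/1
Row 2: (2,1)Q 1/1 · (2,3)P — no occupied neighbors
Row 3: (3,1)Q 2/2
Row 4: (4,1)Q 2/2 · (4,2)Q 2/2 · (4,3)Q 2/2 · (4,4)Q 2/2 · (4,5)Q 1/1
The smallest same-type fraction is 1/1 at (1,4), which reduces to 1/1. Any threshold above that leaves this individual unsatisfied.

1/1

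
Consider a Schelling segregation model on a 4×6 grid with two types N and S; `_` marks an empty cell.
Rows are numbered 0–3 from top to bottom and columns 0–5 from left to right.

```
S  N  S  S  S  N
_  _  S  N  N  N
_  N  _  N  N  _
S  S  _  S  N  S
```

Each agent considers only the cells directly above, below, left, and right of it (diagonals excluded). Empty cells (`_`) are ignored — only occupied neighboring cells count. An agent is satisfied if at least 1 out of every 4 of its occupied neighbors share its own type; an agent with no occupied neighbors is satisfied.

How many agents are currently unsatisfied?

5

Row 0: (0,0)S 0/1 ✗ · (0,1)N 0/2 ✗ · (0,2)S 2/3 ✓ · (0,3)S 2/3 ✓ · (0,4)S 1/3 ✓ · (0,5)N 1/2 ✓
Row 1: (1,2)S 1/2 ✓ · (1,3)N 2/4 ✓ · (1,4)N 3/4 ✓ · (1,5)N 2/2 ✓
Row 2: (2,1)N 0/1 ✗ · (2,3)N 2/3 ✓ · (2,4)N 3/3 ✓
Row 3: (3,0)S 1/1 ✓ · (3,1)S 1/2 ✓ · (3,3)S 0/2 ✗ · (3,4)N 1/3 ✓ · (3,5)S 0/1 ✗
Unsatisfied: (0,0), (0,1), (2,1), (3,3), (3,5) — 5 in total.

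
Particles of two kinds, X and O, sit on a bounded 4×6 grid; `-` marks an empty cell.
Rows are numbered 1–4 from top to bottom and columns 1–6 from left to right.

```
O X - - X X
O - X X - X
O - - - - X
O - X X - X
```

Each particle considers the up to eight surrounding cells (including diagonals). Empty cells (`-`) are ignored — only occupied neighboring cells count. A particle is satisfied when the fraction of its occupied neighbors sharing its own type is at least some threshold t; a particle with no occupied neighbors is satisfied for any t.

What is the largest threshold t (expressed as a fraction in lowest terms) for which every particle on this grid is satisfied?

1/3

Row 1: (1,1)O 1/2 · (1,2)X 1/3 · (1,5)X 3/3 · (1,6)X 2/2
Row 2: (2,1)O 2/3 · (2,3)X 2/2 · (2,4)X 2/2 · (2,6)X 3/3
Row 3: (3,1)O 2/2 · (3,6)X 2/2
Row 4: (4,1)O 1/1 · (4,3)X 1/1 · (4,4)X 1/1 · (4,6)X 1/1
The smallest same-type fraction is 1/3 at (1,2), which reduces to 1/3. Any threshold above that leaves this particle unsatisfied.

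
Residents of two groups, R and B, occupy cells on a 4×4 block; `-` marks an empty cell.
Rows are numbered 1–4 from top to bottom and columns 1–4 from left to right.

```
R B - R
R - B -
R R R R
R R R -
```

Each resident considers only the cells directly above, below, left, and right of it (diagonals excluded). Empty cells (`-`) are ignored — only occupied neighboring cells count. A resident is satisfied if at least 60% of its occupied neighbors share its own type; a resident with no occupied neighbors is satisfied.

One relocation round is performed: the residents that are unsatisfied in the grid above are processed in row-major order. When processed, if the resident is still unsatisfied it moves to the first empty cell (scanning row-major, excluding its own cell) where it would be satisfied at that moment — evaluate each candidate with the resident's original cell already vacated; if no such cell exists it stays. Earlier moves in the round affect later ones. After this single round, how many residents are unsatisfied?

Initially unsatisfied (in order): (1,1), (1,2), (2,3).
  (1,1) → (2,4).
  (1,2): now satisfied by earlier moves; stays.
  (2,3): no empty cell satisfies it; stays.
Resulting grid:
- B - R
R - B R
R R R R
R R R -
Unsatisfied now: (2,3).

1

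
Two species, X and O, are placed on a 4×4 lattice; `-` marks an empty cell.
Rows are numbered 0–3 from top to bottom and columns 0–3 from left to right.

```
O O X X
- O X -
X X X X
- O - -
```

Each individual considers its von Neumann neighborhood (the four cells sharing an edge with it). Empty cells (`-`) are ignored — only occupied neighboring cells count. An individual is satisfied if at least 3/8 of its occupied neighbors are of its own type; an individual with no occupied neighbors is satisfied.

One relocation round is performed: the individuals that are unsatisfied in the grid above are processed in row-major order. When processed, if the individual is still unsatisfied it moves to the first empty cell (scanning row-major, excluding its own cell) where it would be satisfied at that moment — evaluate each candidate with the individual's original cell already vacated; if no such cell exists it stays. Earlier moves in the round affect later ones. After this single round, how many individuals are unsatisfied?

0

Initially unsatisfied (in order): (1,1), (3,1).
  (1,1) → (1,0).
  (3,1) → (1,1).
Resulting grid:
O O X X
O O X -
X X X X
- - - -
All satisfied now.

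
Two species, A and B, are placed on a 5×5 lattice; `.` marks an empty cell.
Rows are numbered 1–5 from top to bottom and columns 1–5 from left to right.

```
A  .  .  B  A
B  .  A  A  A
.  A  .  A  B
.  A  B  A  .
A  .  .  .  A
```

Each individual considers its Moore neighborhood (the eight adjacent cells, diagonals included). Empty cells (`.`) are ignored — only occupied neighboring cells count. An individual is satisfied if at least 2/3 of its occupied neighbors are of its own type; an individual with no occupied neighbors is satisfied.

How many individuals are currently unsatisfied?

8

Row 1: (1,1)A 0/1 ✗ · (1,4)B 0/4 ✗ · (1,5)A 2/3 ✓
Row 2: (2,1)B 0/2 ✗ · (2,3)A 3/4 ✓ · (2,4)A 4/6 ✓ · (2,5)A 3/5 ✗
Row 3: (3,2)A 2/4 ✗ · (3,4)A 4/6 ✓ · (3,5)B 0/4 ✗
Row 4: (4,2)A 2/3 ✓ · (4,3)B 0/4 ✗ · (4,4)A 2/4 ✗
Row 5: (5,1)A 1/1 ✓ · (5,5)A 1/1 ✓
Unsatisfied: (1,1), (1,4), (2,1), (2,5), (3,2), (3,5), (4,3), (4,4) — 8 in total.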